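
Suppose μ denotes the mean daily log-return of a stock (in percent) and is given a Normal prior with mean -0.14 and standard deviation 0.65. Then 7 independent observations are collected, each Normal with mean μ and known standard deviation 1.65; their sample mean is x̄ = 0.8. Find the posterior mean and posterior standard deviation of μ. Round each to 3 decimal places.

Posterior mean ≈ 0.349; posterior SD ≈ 0.450

With known σ, the Normal prior is conjugate. Weight on the data is w = (n/σ²)/(n/σ² + 1/τ₀²) = 2.57117/(2.57117+2.36686) = 0.52069.
Posterior mean = w·x̄ + (1−w)·μ₀ = 0.52069·0.8 + 0.47931·-0.14 = 0.349. Posterior variance = 1/(2.57117+2.36686) = 0.202510, so SD = 0.450.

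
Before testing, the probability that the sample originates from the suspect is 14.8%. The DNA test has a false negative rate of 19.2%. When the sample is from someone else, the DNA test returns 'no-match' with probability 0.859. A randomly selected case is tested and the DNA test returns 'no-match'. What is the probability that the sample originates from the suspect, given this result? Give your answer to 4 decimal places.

Let H be the event that the sample originates from the suspect. P(H) = 0.148, so P(¬H) = 0.852. With E the 'no-match' result, P(E|H) = 0.192 and P(E|¬H) = 0.859.
P(E) = 0.192·0.148 + 0.859·0.852 = 0.028416 + 0.73187 = 0.76028.
By Bayes' theorem, P(H|E) = 0.028416 / 0.76028 = 0.0374.

P(H | E) ≈ 0.0374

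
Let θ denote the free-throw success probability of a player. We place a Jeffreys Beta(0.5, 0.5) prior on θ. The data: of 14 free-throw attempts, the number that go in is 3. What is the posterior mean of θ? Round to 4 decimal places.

Observing 3 successes and 11 failures updates Beta(0.5, 0.5) by adding the success and failure counts to the two shape parameters: α = 0.5+3 = 3.5, β = 0.5+11 = 11.5.
Posterior mean = α/(α+β) = 3.5/15 = 0.2333.

Posterior mean ≈ 0.2333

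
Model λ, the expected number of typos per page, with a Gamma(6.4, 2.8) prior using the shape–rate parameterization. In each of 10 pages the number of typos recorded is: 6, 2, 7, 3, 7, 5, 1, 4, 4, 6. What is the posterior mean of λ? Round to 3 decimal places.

Posterior mean ≈ 4.016

The Poisson likelihood adds the total count to the shape and the number of exposure periods to the rate. Here ∑xᵢ = 45 and n = 10, so shape 6.4→51.4 and rate 2.8→12.8.
E[λ | data] = 51.4/12.8 = 4.016.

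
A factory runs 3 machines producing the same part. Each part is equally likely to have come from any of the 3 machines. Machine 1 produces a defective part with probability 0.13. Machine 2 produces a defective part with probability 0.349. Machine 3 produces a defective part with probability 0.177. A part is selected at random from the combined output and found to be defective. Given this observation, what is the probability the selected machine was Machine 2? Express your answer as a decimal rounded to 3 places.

Posterior probability ≈ 0.532

P(defective|M1) = 0.13; P(defective|M2) = 0.349; P(defective|M3) = 0.177.
Prior × likelihood for each source: 0.333333·0.13=0.04333, 0.333333·0.349=0.1163, 0.333333·0.177=0.05900. Summing gives P(defective) = 0.21867.
P(Machine 2 | defective) = 0.1163 / 0.21867 = 0.532.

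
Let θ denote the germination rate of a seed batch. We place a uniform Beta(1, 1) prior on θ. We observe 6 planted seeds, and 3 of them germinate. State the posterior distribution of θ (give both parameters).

Posterior: Beta(4, 4)

The binomial likelihood is conjugate to the Beta prior: with 3 successes and 3 failures, the posterior is Beta(1+3, 1+3) = Beta(4, 4).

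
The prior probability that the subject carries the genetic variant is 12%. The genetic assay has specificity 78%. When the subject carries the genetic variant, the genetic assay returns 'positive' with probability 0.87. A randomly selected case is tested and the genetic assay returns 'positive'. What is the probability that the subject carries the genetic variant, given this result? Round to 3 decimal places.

Write H for 'the subject carries the genetic variant'. Prior odds H:¬H = 0.12/0.88 = 0.13636. For the 'positive' outcome, the likelihood ratio is 0.87/0.22 = 3.9545.
Posterior odds = 0.13636 × 3.9545 = 0.53926, so P(H|E) = 0.53926/(1+0.53926) = 0.350.

P(H | E) ≈ 0.350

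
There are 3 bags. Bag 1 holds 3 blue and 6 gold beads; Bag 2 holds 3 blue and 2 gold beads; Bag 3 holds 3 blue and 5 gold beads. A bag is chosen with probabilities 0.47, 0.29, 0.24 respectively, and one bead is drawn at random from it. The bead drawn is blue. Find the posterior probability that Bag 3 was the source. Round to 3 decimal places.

P(blue|Bag 1) = 0.3333; P(blue|Bag 2) = 0.6; P(blue|Bag 3) = 0.375.
Prior × likelihood for each source: 0.47·0.3333=0.1567, 0.29·0.6=0.1740, 0.24·0.375=0.09000. Summing gives P(blue) = 0.42067.
P(Bag 3 | blue) = 0.09000 / 0.42067 = 0.214.

Posterior probability ≈ 0.214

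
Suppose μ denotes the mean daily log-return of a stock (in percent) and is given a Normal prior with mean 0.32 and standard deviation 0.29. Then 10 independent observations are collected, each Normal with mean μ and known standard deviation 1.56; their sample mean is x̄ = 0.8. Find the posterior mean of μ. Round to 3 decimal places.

Posterior mean ≈ 0.443

Prior precision 1/τ₀² = 1/0.29² = 11.8906; data precision n/σ² = 10/1.56² = 4.10914.
Posterior precision = 11.8906 + 4.10914 = 15.9997.
Posterior mean = (11.8906·0.32 + 4.10914·0.8) / 15.9997 = 0.443.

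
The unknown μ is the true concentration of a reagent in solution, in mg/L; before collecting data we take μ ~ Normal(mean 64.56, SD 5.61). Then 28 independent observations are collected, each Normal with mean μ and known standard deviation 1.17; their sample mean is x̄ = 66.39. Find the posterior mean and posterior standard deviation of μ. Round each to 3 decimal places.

Posterior mean ≈ 66.387; posterior SD ≈ 0.221

With known σ, the Normal prior is conjugate. Weight on the data is w = (n/σ²)/(n/σ² + 1/τ₀²) = 20.4544/(20.4544+0.0317742) = 0.99845.
Posterior mean = w·x̄ + (1−w)·μ₀ = 0.99845·66.39 + 0.0015510·64.56 = 66.387. Posterior variance = 1/(20.4544+0.0317742) = 0.0488135, so SD = 0.221.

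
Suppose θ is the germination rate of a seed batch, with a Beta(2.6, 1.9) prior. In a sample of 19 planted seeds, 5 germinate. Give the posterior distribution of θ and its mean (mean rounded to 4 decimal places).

Observing 5 successes and 14 failures updates Beta(2.6, 1.9) by adding the success and failure counts to the two shape parameters: α = 2.6+5 = 7.6, β = 1.9+14 = 15.9.
Posterior mean = α/(α+β) = 7.6/23.5 = 0.3234.

Posterior: Beta(7.6, 15.9); mean ≈ 0.3234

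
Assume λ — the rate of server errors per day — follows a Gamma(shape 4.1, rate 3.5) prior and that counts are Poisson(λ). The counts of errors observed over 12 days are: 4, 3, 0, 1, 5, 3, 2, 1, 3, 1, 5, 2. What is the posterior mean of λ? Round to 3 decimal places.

Total count ∑xᵢ = 30 over n = 12 days.
Gamma is conjugate to the Poisson likelihood: posterior is Gamma(shape = 4.1+30 = 34.1, rate = 3.5+12 = 15.5).
Posterior mean = shape/rate = 34.1/15.5 = 2.200.

Posterior mean ≈ 2.200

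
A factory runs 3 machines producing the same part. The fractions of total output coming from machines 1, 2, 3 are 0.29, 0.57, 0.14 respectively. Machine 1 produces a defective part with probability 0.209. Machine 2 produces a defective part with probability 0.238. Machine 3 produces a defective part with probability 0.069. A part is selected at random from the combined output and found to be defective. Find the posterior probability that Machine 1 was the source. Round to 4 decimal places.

Tabulate prior·likelihood by source: [1] prior 0.29, lik 0.209, product 0.06061; [2] prior 0.57, lik 0.238, product 0.1357; [3] prior 0.14, lik 0.069, product 0.009660.
Normalizing constant = 0.20593; the posterior for Machine 1 is its product over the sum, 0.06061/0.20593 = 0.2943.

Posterior probability ≈ 0.2943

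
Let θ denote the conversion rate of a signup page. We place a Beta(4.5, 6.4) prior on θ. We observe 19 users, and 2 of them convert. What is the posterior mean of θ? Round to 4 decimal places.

Observing 2 successes and 17 failures updates Beta(4.5, 6.4) by adding the success and failure counts to the two shape parameters: α = 4.5+2 = 6.5, β = 6.4+17 = 23.4.
Posterior mean = α/(α+β) = 6.5/29.9 = 0.2174.

Posterior mean ≈ 0.2174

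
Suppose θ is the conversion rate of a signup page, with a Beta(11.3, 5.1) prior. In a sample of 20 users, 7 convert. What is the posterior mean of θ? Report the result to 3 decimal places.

Observing 7 successes and 13 failures updates Beta(11.3, 5.1) by adding the success and failure counts to the two shape parameters: α = 11.3+7 = 18.3, β = 5.1+13 = 18.1.
E[θ | data] = 18.3/(18.3+18.1) = 0.503.

Posterior mean ≈ 0.503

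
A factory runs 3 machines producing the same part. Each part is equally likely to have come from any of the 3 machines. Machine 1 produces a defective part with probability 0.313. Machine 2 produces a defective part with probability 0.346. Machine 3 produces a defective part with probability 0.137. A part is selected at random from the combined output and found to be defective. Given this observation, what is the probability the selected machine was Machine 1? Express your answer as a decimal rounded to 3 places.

P(defective|M1) = 0.313; P(defective|M2) = 0.346; P(defective|M3) = 0.137.
Prior × likelihood for each source: 0.333333·0.313=0.1043, 0.333333·0.346=0.1153, 0.333333·0.137=0.04567. Summing gives P(defective) = 0.26533.
P(Machine 1 | defective) = 0.1043 / 0.26533 = 0.393.

Posterior probability ≈ 0.393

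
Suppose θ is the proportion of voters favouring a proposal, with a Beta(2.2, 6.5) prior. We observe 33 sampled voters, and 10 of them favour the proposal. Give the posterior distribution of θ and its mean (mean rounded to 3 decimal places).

Observing 10 successes and 23 failures updates Beta(2.2, 6.5) by adding the success and failure counts to the two shape parameters: α = 2.2+10 = 12.2, β = 6.5+23 = 29.5.
Posterior mean = α/(α+β) = 12.2/41.7 = 0.293.

Posterior: Beta(12.2, 29.5); mean ≈ 0.293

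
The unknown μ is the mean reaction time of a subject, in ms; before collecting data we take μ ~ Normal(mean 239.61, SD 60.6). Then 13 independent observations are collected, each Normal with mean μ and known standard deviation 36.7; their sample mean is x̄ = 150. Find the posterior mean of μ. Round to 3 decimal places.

Prior precision 1/τ₀² = 1/60.6² = 0.00027230; data precision n/σ² = 13/36.7² = 0.00965186.
Posterior precision = 0.00027230 + 0.00965186 = 0.00992417.
Posterior mean = (0.00027230·239.61 + 0.00965186·150) / 0.00992417 = 152.459.

Posterior mean ≈ 152.459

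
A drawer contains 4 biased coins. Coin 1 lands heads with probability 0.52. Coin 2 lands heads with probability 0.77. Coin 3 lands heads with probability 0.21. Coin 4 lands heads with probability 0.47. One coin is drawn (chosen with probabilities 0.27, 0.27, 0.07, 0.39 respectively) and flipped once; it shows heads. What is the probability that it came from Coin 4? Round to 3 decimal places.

Posterior probability ≈ 0.336

P(heads|C1) = 0.52; P(heads|C2) = 0.77; P(heads|C3) = 0.21; P(heads|C4) = 0.47.
Prior × likelihood for each source: 0.27·0.52=0.1404, 0.27·0.77=0.2079, 0.07·0.21=0.01470, 0.39·0.47=0.1833. Summing gives P(heads) = 0.54630.
P(Coin 4 | heads) = 0.1833 / 0.54630 = 0.336.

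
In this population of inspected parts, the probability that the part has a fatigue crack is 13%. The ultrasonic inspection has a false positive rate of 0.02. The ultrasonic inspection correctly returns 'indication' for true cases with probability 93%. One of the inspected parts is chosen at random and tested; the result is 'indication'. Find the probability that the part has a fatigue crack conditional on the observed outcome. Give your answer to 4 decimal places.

P(H | E) ≈ 0.8742

Write H for 'the part has a fatigue crack'. Prior odds H:¬H = 0.13/0.87 = 0.14943. For the 'indication' outcome, the likelihood ratio is 0.93/0.02 = 46.500.
Posterior odds = 0.14943 × 46.500 = 6.9483, so P(H|E) = 6.9483/(1+6.9483) = 0.8742.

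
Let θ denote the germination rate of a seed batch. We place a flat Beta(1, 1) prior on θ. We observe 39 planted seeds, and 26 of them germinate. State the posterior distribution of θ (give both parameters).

Posterior: Beta(27, 14)

Observing 26 successes and 13 failures updates Beta(1, 1) by adding the success and failure counts to the two shape parameters: α = 1+26 = 27, β = 1+13 = 14.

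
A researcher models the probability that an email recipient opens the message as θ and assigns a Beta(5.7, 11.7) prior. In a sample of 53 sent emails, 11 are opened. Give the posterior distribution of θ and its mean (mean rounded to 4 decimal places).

Observing 11 successes and 42 failures updates Beta(5.7, 11.7) by adding the success and failure counts to the two shape parameters: α = 5.7+11 = 16.7, β = 11.7+42 = 53.7.
E[θ | data] = 16.7/(16.7+53.7) = 0.2372.

Posterior: Beta(16.7, 53.7); mean ≈ 0.2372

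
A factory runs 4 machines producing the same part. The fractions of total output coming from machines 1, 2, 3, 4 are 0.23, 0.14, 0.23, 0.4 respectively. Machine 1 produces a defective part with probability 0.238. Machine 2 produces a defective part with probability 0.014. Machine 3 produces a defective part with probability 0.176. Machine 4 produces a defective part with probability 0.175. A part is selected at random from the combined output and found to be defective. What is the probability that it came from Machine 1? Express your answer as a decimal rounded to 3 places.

P(defective|M1) = 0.238; P(defective|M2) = 0.014; P(defective|M3) = 0.176; P(defective|M4) = 0.175.
Prior × likelihood for each source: 0.23·0.238=0.05474, 0.14·0.014=0.001960, 0.23·0.176=0.04048, 0.4·0.175=0.07000. Summing gives P(defective) = 0.16718.
P(Machine 1 | defective) = 0.05474 / 0.16718 = 0.327.

Posterior probability ≈ 0.327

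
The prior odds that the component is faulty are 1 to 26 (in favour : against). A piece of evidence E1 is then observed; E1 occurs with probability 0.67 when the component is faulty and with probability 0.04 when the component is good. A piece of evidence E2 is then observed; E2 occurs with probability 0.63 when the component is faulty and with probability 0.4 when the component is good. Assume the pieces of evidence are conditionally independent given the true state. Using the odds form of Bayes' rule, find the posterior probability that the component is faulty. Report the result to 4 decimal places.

Prior odds = 1/26 = 0.038462.
Likelihood ratio for E1 = 0.67/0.04 = 16.750.
Likelihood ratio for E2 = 0.63/0.4 = 1.5750.
Posterior odds = prior odds × LR₁ × LR₂ = 1.0147.
Posterior probability = odds/(1+odds) = 1.0147/2.0147 = 0.5036.

Posterior probability ≈ 0.5036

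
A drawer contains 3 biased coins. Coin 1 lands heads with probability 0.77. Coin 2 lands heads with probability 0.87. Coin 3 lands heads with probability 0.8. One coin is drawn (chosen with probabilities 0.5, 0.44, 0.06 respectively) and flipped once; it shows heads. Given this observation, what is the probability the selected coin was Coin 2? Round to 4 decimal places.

Posterior probability ≈ 0.4692

Tabulate prior·likelihood by source: [1] prior 0.5, lik 0.77, product 0.3850; [2] prior 0.44, lik 0.87, product 0.3828; [3] prior 0.06, lik 0.8, product 0.04800.
Normalizing constant = 0.81580; the posterior for Coin 2 is its product over the sum, 0.3828/0.81580 = 0.4692.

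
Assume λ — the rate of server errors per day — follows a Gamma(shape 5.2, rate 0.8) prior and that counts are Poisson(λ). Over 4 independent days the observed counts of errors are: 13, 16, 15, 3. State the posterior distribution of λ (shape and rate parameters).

The Poisson likelihood adds the total count to the shape and the number of exposure periods to the rate. Here ∑xᵢ = 47 and n = 4, so shape 5.2→52.2 and rate 0.8→4.8.

Posterior: Gamma(shape=52.2, rate=4.8)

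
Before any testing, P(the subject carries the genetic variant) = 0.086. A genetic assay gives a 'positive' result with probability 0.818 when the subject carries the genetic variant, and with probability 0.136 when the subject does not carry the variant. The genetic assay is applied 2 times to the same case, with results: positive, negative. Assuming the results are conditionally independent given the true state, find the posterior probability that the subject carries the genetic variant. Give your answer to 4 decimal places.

With H the event that the subject carries the genetic variant, the joint likelihood of the observed sequence is P(data|H) = 0.818·0.182 = 0.14888 and P(data|¬H) = 0.136·0.864 = 0.11750.
Bayes: P(H|data) = 0.086·0.14888 / (0.086·0.14888 + 0.914·0.11750) = 0.012803/0.12020 = 0.1065.

Posterior P(H) ≈ 0.1065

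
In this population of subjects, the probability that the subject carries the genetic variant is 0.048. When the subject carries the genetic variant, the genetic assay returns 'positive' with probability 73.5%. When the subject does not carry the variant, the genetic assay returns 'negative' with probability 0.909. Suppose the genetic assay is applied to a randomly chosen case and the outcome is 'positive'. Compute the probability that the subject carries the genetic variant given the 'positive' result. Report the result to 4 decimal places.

Write H for 'the subject carries the genetic variant'. Prior odds H:¬H = 0.048/0.952 = 0.050420. For the 'positive' outcome, the likelihood ratio is 0.735/0.091 = 8.0769.
Posterior odds = 0.050420 × 8.0769 = 0.40724, so P(H|E) = 0.40724/(1+0.40724) = 0.2894.

P(H | E) ≈ 0.2894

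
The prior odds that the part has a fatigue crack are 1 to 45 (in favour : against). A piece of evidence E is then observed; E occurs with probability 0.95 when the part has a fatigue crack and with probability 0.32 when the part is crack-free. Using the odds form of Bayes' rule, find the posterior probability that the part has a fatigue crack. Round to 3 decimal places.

Posterior probability ≈ 0.062

Prior odds = 1/45 = 0.022222.
Likelihood ratio for E = 0.95/0.32 = 2.9688.
Posterior odds = prior odds × LR = 0.065972.
Posterior probability = odds/(1+odds) = 0.065972/1.0660 = 0.062.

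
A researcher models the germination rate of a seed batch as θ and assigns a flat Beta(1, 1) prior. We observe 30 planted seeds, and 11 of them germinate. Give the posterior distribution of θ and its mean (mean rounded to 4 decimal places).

Observing 11 successes and 19 failures updates Beta(1, 1) by adding the success and failure counts to the two shape parameters: α = 1+11 = 12, β = 1+19 = 20.
E[θ | data] = 12/(12+20) = 0.3750.

Posterior: Beta(12, 20); mean ≈ 0.3750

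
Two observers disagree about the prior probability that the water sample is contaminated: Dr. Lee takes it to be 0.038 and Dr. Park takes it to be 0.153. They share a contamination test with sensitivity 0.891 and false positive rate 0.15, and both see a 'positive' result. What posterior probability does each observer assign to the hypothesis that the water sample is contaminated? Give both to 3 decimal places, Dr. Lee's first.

Dr. Lee: 0.190; Dr. Park: 0.518

The likelihood ratio for a 'positive' result is 0.891/0.15 = 5.9400.
Dr. Lee: prior odds 0.038/0.962 = 0.039501; posterior odds 0.23464; posterior probability 0.190.
Dr. Park: prior odds 0.153/0.847 = 0.18064; posterior odds 1.0730; posterior probability 0.518.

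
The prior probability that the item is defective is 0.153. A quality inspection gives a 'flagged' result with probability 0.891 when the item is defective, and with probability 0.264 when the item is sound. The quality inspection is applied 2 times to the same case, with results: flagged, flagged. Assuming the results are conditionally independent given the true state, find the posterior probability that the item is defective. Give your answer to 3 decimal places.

Posterior P(H) ≈ 0.673

With H the event that the item is defective, the joint likelihood of the observed sequence is P(data|H) = 0.891·0.891 = 0.79388 and P(data|¬H) = 0.264·0.264 = 0.069696.
Bayes: P(H|data) = 0.153·0.79388 / (0.153·0.79388 + 0.847·0.069696) = 0.12146/0.18050 = 0.6729.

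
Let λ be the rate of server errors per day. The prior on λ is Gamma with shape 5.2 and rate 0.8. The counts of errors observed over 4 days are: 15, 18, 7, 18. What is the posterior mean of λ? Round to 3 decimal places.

Posterior mean ≈ 13.167

Total count ∑xᵢ = 58 over n = 4 days.
Gamma is conjugate to the Poisson likelihood: posterior is Gamma(shape = 5.2+58 = 63.2, rate = 0.8+4 = 4.8).
Posterior mean = shape/rate = 63.2/4.8 = 13.167.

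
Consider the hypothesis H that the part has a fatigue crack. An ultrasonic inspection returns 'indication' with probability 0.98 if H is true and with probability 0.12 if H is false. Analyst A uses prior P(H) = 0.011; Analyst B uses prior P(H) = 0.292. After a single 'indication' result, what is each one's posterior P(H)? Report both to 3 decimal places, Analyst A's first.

P('+'|H) = 0.98, P('+'|¬H) = 0.12.
Analyst A: numerator 0.98·0.011 = 0.010780; evidence = 0.010780+0.12·0.989 = 0.12946; posterior = 0.083.
Analyst B: numerator 0.98·0.292 = 0.28616; evidence = 0.28616+0.12·0.708 = 0.37112; posterior = 0.771.

Analyst A: 0.083; Analyst B: 0.771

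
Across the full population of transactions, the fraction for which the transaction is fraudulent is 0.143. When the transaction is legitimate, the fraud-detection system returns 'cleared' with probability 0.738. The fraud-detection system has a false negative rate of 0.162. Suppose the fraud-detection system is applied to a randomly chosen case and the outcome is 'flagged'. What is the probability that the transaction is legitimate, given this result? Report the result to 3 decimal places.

P(¬H | E) ≈ 0.652

Write H for 'the transaction is fraudulent'. Prior odds H:¬H = 0.143/0.857 = 0.16686. For the 'flagged' outcome, the likelihood ratio is 0.838/0.262 = 3.1985.
Posterior odds = 0.16686 × 3.1985 = 0.53370, so P(H|E) = 0.53370/(1+0.53370) = 0.348. Then P(¬H|E) = 1 − 0.348 = 0.652.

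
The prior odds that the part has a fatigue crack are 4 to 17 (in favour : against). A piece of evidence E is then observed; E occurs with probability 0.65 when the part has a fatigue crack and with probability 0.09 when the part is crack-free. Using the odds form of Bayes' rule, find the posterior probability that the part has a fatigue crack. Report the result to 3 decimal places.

Posterior probability ≈ 0.630

Prior odds = 4/17 = 0.23529.
Likelihood ratio for E = 0.65/0.09 = 7.2222.
Posterior odds = prior odds × LR = 1.6993.
Posterior probability = odds/(1+odds) = 1.6993/2.6993 = 0.630.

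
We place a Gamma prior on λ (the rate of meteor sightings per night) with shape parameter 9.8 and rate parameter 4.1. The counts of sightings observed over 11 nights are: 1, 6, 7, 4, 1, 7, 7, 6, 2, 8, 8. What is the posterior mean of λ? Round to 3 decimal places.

The Poisson likelihood adds the total count to the shape and the number of exposure periods to the rate. Here ∑xᵢ = 57 and n = 11, so shape 9.8→66.8 and rate 4.1→15.1.
Posterior mean = shape/rate = 66.8/15.1 = 4.424.

Posterior mean ≈ 4.424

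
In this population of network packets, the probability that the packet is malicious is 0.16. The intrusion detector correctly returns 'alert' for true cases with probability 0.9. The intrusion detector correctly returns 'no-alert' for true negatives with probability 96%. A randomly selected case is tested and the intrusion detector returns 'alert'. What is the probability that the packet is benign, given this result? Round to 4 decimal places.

P(¬H | E) ≈ 0.1892

Let H be the event that the packet is malicious. P(H) = 0.16, so P(¬H) = 0.84. With E the 'alert' result, P(E|H) = 0.9 and P(E|¬H) = 0.04.
P(E) = 0.9·0.16 + 0.04·0.84 = 0.14400 + 0.033600 = 0.17760.
By Bayes' theorem, P(H|E) = 0.14400 / 0.17760 = 0.8108. Hence P(¬H|E) = 1 − 0.8108 = 0.1892.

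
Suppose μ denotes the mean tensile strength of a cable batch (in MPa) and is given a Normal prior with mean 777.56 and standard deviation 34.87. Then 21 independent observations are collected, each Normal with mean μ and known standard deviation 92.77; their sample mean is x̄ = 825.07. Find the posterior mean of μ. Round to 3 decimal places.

Posterior mean ≈ 813.094

Prior precision 1/τ₀² = 1/34.87² = 0.00082242; data precision n/σ² = 21/92.77² = 0.00244008.
Posterior precision = 0.00082242 + 0.00244008 = 0.00326251.
Posterior mean = (0.00082242·777.56 + 0.00244008·825.07) / 0.00326251 = 813.094.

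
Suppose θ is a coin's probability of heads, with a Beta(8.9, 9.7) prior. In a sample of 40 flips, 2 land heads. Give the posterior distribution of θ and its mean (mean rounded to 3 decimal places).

The binomial likelihood is conjugate to the Beta prior: with 2 successes and 38 failures, the posterior is Beta(8.9+2, 9.7+38) = Beta(10.9, 47.7).
E[θ | data] = 10.9/(10.9+47.7) = 0.186.

Posterior: Beta(10.9, 47.7); mean ≈ 0.186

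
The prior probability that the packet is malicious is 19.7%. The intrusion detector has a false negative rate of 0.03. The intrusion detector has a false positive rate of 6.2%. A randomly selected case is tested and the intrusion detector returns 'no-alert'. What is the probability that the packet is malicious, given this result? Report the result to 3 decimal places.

Let H be the event that the packet is malicious. P(H) = 0.197, so P(¬H) = 0.803. With E the 'no-alert' result, P(E|H) = 0.03 and P(E|¬H) = 0.938.
P(E) = 0.03·0.197 + 0.938·0.803 = 0.0059100 + 0.75321 = 0.75912.
By Bayes' theorem, P(H|E) = 0.0059100 / 0.75912 = 0.008.

P(H | E) ≈ 0.008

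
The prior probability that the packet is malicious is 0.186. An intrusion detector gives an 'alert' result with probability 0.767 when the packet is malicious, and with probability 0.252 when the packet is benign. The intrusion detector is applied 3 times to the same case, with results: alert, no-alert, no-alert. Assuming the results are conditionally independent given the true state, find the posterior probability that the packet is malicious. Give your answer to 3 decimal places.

Let H be the event that the packet is malicious; start with P(H) = 0.186. P('alert'|H) = 0.767, P('alert'|¬H) = 0.252.
Update on result 1 ('alert'): P(H) ← 0.767·0.1860 / (0.767·0.1860 + 0.252·0.8140) = 0.14266/0.34779 = 0.4102.
Update on result 2 ('no-alert'): P(H) ← 0.233·0.4102 / (0.233·0.4102 + 0.748·0.5898) = 0.095576/0.53675 = 0.1781.
Update on result 3 ('no-alert'): P(H) ← 0.233·0.1781 / (0.233·0.1781 + 0.748·0.8219) = 0.041489/0.65630 = 0.0632.

Posterior P(H) ≈ 0.063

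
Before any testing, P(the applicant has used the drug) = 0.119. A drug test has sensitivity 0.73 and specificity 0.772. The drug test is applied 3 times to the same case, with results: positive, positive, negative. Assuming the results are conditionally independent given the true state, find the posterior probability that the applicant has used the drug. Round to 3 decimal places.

With H the event that the applicant has used the drug, the joint likelihood of the observed sequence is P(data|H) = 0.73·0.73·0.27 = 0.14388 and P(data|¬H) = 0.228·0.228·0.772 = 0.040132.
Bayes: P(H|data) = 0.119·0.14388 / (0.119·0.14388 + 0.881·0.040132) = 0.017122/0.052478 = 0.3263.

Posterior P(H) ≈ 0.326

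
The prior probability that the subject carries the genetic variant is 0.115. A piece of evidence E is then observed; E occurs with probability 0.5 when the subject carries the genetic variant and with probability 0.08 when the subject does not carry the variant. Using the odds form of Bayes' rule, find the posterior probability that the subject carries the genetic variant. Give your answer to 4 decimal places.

Posterior probability ≈ 0.4482

Prior odds = 0.115/(1−0.115) = 0.12994.
Likelihood ratio for E = 0.5/0.08 = 6.2500.
Posterior odds = prior odds × LR = 0.81215.
Posterior probability = odds/(1+odds) = 0.81215/1.8121 = 0.4482.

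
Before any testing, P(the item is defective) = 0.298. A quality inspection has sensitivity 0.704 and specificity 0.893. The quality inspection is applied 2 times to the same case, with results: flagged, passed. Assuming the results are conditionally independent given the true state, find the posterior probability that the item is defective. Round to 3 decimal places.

Posterior P(H) ≈ 0.481

Let H be the event that the item is defective; start with P(H) = 0.298. P('flagged'|H) = 0.704, P('flagged'|¬H) = 0.107.
Update on result 1 ('flagged'): P(H) ← 0.704·0.2980 / (0.704·0.2980 + 0.107·0.7020) = 0.20979/0.28491 = 0.7364.
Update on result 2 ('passed'): P(H) ← 0.296·0.7364 / (0.296·0.7364 + 0.893·0.2636) = 0.21796/0.45340 = 0.4807.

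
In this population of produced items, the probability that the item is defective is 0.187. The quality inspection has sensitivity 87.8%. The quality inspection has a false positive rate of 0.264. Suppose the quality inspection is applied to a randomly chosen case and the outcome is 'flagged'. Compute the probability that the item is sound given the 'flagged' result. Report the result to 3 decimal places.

Write H for 'the item is defective'. Prior odds H:¬H = 0.187/0.813 = 0.23001. For the 'flagged' outcome, the likelihood ratio is 0.878/0.264 = 3.3258.
Posterior odds = 0.23001 × 3.3258 = 0.76497, so P(H|E) = 0.76497/(1+0.76497) = 0.433. Then P(¬H|E) = 1 − 0.433 = 0.567.

P(¬H | E) ≈ 0.567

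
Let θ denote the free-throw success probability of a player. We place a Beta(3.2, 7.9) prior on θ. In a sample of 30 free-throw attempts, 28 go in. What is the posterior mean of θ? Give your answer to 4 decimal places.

Posterior mean ≈ 0.7591

The binomial likelihood is conjugate to the Beta prior: with 28 successes and 2 failures, the posterior is Beta(3.2+28, 7.9+2) = Beta(31.2, 9.9).
E[θ | data] = 31.2/(31.2+9.9) = 0.7591.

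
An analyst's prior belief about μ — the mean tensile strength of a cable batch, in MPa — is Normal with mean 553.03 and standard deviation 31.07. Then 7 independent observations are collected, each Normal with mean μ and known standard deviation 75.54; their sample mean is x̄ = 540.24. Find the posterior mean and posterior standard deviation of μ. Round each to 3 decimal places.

Posterior mean ≈ 546.096; posterior SD ≈ 21.023

Prior precision 1/τ₀² = 1/31.07² = 0.00103590; data precision n/σ² = 7/75.54² = 0.00122672.
Posterior precision = 0.00103590 + 0.00122672 = 0.00226262, giving posterior SD = 1/√0.00226262 = 21.023.
Posterior mean = (0.00103590·553.03 + 0.00122672·540.24) / 0.00226262 = 546.096.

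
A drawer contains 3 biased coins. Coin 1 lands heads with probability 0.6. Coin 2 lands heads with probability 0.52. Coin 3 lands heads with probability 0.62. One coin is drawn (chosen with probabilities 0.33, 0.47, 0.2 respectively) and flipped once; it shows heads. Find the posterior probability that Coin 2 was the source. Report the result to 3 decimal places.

P(heads|C1) = 0.6; P(heads|C2) = 0.52; P(heads|C3) = 0.62.
Prior × likelihood for each source: 0.33·0.6=0.1980, 0.47·0.52=0.2444, 0.2·0.62=0.1240. Summing gives P(heads) = 0.56640.
P(Coin 2 | heads) = 0.2444 / 0.56640 = 0.431.

Posterior probability ≈ 0.431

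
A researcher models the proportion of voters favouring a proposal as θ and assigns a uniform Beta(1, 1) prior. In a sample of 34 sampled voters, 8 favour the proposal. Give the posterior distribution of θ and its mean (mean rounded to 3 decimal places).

Posterior: Beta(9, 27); mean ≈ 0.250

The binomial likelihood is conjugate to the Beta prior: with 8 successes and 26 failures, the posterior is Beta(1+8, 1+26) = Beta(9, 27).
Posterior mean = α/(α+β) = 9/36 = 0.250.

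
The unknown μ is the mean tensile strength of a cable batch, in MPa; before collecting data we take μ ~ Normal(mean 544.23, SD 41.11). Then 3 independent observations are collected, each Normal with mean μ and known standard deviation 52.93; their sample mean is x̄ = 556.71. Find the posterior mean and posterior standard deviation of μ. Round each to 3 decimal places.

Posterior mean ≈ 552.268; posterior SD ≈ 24.525

Prior precision 1/τ₀² = 1/41.11² = 0.00059170; data precision n/σ² = 3/52.93² = 0.00107082.
Posterior precision = 0.00059170 + 0.00107082 = 0.00166253, giving posterior SD = 1/√0.00166253 = 24.525.
Posterior mean = (0.00059170·544.23 + 0.00107082·556.71) / 0.00166253 = 552.268.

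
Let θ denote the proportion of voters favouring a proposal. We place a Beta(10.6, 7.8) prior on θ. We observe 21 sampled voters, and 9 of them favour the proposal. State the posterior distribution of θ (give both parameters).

Posterior: Beta(19.6, 19.8)

The binomial likelihood is conjugate to the Beta prior: with 9 successes and 12 failures, the posterior is Beta(10.6+9, 7.8+12) = Beta(19.6, 19.8).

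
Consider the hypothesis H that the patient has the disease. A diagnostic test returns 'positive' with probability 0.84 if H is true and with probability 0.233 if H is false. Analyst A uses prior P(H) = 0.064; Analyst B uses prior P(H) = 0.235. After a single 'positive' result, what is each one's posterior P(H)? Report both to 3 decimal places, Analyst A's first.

Analyst A: 0.198; Analyst B: 0.525

The likelihood ratio for a 'positive' result is 0.84/0.233 = 3.6052.
Analyst A: prior odds 0.064/0.936 = 0.068376; posterior odds 0.24651; posterior probability 0.198.
Analyst B: prior odds 0.235/0.765 = 0.30719; posterior odds 1.1075; posterior probability 0.525.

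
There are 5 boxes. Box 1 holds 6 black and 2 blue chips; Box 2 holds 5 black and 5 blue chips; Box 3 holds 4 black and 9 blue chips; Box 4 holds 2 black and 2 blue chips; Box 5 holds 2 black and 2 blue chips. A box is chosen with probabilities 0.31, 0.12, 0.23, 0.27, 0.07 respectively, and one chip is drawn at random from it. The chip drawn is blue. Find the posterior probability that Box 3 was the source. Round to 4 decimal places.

P(blue|Box 1) = 0.25; P(blue|Box 2) = 0.5; P(blue|Box 3) = 0.6923; P(blue|Box 4) = 0.5; P(blue|Box 5) = 0.5.
Prior × likelihood for each source: 0.31·0.25=0.07750, 0.12·0.5=0.06000, 0.23·0.6923=0.1592, 0.27·0.5=0.1350, 0.07·0.5=0.03500. Summing gives P(blue) = 0.46673.
P(Box 3 | blue) = 0.1592 / 0.46673 = 0.3412.

Posterior probability ≈ 0.3412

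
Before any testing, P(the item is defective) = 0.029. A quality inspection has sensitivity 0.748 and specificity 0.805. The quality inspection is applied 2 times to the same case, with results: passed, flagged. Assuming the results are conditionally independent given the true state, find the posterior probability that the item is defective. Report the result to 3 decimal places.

Let H be the event that the item is defective; start with P(H) = 0.029. P('flagged'|H) = 0.748, P('flagged'|¬H) = 0.195.
Update on result 1 ('passed'): P(H) ← 0.252·0.0290 / (0.252·0.0290 + 0.805·0.9710) = 0.0073080/0.78896 = 0.0093.
Update on result 2 ('flagged'): P(H) ← 0.748·0.0093 / (0.748·0.0093 + 0.195·0.9907) = 0.0069286/0.20012 = 0.0346.

Posterior P(H) ≈ 0.035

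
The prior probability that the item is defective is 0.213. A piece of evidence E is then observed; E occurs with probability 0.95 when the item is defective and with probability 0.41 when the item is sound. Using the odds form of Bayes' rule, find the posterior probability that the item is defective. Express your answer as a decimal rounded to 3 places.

Prior odds = 0.213/(1−0.213) = 0.27065.
Likelihood ratio for E = 0.95/0.41 = 2.3171.
Posterior odds = prior odds × LR = 0.62711.
Posterior probability = odds/(1+odds) = 0.62711/1.6271 = 0.385.

Posterior probability ≈ 0.385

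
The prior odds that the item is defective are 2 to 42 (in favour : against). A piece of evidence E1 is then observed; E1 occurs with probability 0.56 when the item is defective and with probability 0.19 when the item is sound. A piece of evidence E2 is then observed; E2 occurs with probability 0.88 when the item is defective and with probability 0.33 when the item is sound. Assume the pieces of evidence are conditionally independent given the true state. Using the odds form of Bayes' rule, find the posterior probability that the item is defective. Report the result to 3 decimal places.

Prior odds = 2/42 = 0.047619.
Likelihood ratio for E1 = 0.56/0.19 = 2.9474.
Likelihood ratio for E2 = 0.88/0.33 = 2.6667.
Posterior odds = prior odds × LR₁ × LR₂ = 0.37427.
Posterior probability = odds/(1+odds) = 0.37427/1.3743 = 0.272.

Posterior probability ≈ 0.272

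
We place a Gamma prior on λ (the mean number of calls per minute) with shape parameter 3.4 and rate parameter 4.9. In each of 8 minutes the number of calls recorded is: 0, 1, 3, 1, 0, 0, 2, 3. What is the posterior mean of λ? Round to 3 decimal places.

The Poisson likelihood adds the total count to the shape and the number of exposure periods to the rate. Here ∑xᵢ = 10 and n = 8, so shape 3.4→13.4 and rate 4.9→12.9.
Posterior mean = shape/rate = 13.4/12.9 = 1.039.

Posterior mean ≈ 1.039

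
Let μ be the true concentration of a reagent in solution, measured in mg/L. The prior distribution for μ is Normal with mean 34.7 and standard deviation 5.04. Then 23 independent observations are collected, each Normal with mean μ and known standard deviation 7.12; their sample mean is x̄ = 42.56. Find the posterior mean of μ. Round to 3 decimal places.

With known σ, the Normal prior is conjugate. Weight on the data is w = (n/σ²)/(n/σ² + 1/τ₀²) = 0.453699/(0.453699+0.0393676) = 0.92016.
Posterior mean = w·x̄ + (1−w)·μ₀ = 0.92016·42.56 + 0.079842·34.7 = 41.932.

Posterior mean ≈ 41.932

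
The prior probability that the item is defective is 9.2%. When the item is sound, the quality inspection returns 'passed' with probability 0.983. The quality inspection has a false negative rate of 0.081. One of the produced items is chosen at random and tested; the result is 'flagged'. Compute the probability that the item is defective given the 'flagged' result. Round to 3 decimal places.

P(H | E) ≈ 0.846

Let H be the event that the item is defective. P(H) = 0.092, so P(¬H) = 0.908. With E the 'flagged' result, P(E|H) = 0.919 and P(E|¬H) = 0.017.
P(E) = 0.919·0.092 + 0.017·0.908 = 0.084548 + 0.015436 = 0.099984.
By Bayes' theorem, P(H|E) = 0.084548 / 0.099984 = 0.846.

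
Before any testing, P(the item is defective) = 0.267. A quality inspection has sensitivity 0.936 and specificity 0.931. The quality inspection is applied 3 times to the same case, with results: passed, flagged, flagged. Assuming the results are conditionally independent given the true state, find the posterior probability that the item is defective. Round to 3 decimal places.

With H the event that the item is defective, the joint likelihood of the observed sequence is P(data|H) = 0.064·0.936·0.936 = 0.056070 and P(data|¬H) = 0.931·0.069·0.069 = 0.0044325.
Bayes: P(H|data) = 0.267·0.056070 / (0.267·0.056070 + 0.733·0.0044325) = 0.014971/0.018220 = 0.8217.

Posterior P(H) ≈ 0.822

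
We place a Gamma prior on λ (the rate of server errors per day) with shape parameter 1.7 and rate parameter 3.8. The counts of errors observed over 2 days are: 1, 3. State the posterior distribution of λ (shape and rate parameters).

Posterior: Gamma(shape=5.7, rate=5.8)

The Poisson likelihood adds the total count to the shape and the number of exposure periods to the rate. Here ∑xᵢ = 4 and n = 2, so shape 1.7→5.7 and rate 3.8→5.8.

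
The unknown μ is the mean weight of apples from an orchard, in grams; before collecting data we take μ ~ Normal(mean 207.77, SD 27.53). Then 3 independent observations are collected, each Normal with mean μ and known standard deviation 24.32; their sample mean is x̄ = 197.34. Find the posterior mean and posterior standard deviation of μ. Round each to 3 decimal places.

Posterior mean ≈ 199.493; posterior SD ≈ 12.508

Prior precision 1/τ₀² = 1/27.53² = 0.00131943; data precision n/σ² = 3/24.32² = 0.00507217.
Posterior precision = 0.00131943 + 0.00507217 = 0.00639161, giving posterior SD = 1/√0.00639161 = 12.508.
Posterior mean = (0.00131943·207.77 + 0.00507217·197.34) / 0.00639161 = 199.493.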